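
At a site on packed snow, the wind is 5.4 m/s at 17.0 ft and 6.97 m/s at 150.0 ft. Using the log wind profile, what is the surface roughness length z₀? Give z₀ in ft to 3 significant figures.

z₀ ≈ 0.00950 ft

Log law: V(z) ∝ ln(z/z₀). With r = V₁/V₂ = 5.4/6.97 = 0.77475,
r · ln(z₂/z₀) = ln(z₁/z₀) ⇒ ln z₀ = (ln z₁ − r·ln z₂)/(1 − r)
ln z₀ = (2.83321 − 0.77475×5.01064) / 0.22525 = -4.6560
z₀ = exp(-4.6560) = 0.009504 ft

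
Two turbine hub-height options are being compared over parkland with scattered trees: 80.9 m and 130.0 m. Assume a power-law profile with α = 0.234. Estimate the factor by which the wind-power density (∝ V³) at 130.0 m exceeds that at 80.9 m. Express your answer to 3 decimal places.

1.395

Speed ratio: V_B/V_A = (z_B/z_A)^α = (130.0/80.9)^0.234 = (1.6069)^0.234 = 1.11738
Power-density ratio: P_B/P_A = (V_B/V_A)³ = (1.11738)³ = 1.39511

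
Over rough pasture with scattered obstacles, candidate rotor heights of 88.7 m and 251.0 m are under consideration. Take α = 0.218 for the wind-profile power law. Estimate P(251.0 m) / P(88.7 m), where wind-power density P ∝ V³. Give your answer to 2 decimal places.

Speed ratio: V_B/V_A = (z_B/z_A)^α = (251.0/88.7)^0.218 = (2.8298)^0.218 = 1.25453
Power-density ratio: P_B/P_A = (V_B/V_A)³ = (1.25453)³ = 1.97444

1.97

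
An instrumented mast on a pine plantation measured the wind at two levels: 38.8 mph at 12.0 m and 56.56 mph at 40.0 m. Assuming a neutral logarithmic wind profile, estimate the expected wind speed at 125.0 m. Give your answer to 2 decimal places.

Log law: V ∝ ln(z/z₀). From the pair, with r = V₁/V₂ = 0.68600,
ln z₀ = (ln z₁ − r·ln z₂)/(1 − r) = (2.4849 − 0.68600×3.6889)/0.31400 = -0.1454 → z₀ = 0.8647 m
V₃ = V₁ · ln(z₃/z₀)/ln(z₁/z₀) = 38.8 × 4.9737/2.6303 = 73.3680 mph

73.37 mph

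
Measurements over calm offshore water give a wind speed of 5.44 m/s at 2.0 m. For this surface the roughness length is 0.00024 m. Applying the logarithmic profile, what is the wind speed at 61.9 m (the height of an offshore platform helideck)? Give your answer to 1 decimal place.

Log law: V(z) ∝ ln(z/z₀), so V₂/V₁ = ln(z₂/z₀) / ln(z₁/z₀).
ln(61.9/0.00024) = 12.4604, ln(2.0/0.00024) = 9.0280
V₂ = 5.44 × 12.4604/9.0280 = 5.44 × 1.3802 = 7.5082 m/s

7.5 m/s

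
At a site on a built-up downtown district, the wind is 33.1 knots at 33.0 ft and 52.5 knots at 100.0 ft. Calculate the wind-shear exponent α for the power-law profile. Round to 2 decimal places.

Power law: V₂/V₁ = (z₂/z₁)^α ⇒ α = ln(V₂/V₁) / ln(z₂/z₁)
α = ln(52.5/33.1) / ln(100.0/33.0) = ln(1.5861) / ln(3.0303)
  = 0.46128 / 1.10866 = 0.41607

α ≈ 0.42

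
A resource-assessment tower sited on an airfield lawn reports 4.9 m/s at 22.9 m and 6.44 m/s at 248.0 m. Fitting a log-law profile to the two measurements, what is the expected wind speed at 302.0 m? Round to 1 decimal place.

6.6 m/s

Log law: V ∝ ln(z/z₀). From the pair, with r = V₁/V₂ = 0.76087,
ln z₀ = (ln z₁ − r·ln z₂)/(1 − r) = (3.1311 − 0.76087×5.5134)/0.23913 = -4.4489 → z₀ = 0.01169 m
V₃ = V₁ · ln(z₃/z₀)/ln(z₁/z₀) = 4.9 × 10.1593/7.5800 = 6.5673 m/s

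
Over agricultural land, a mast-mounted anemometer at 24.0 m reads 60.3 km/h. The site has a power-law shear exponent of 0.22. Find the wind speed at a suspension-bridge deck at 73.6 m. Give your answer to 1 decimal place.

77.2 km/h

Power-law profile: V₂ = V₁ · (z₂/z₁)^α
V₂ = 60.3 × (73.6/24.0)^0.22 = 60.3 × (3.0667)^0.22
    = 60.3 × 1.2796 = 77.1585 km/h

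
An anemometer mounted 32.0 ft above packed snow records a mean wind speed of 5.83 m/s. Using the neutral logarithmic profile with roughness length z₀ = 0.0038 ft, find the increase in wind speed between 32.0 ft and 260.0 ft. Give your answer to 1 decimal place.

Log law: V₂ = V₁ · ln(z₂/z₀)/ln(z₁/z₀) = 5.83 × 11.1334/9.0385 = 7.1813 m/s
ΔV = 7.1813 − 5.83 = 1.3513 m/s

1.4 m/s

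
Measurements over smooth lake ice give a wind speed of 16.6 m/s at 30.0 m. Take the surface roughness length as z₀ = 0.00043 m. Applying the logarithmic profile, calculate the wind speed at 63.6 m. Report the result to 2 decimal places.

Log law: V(z) ∝ ln(z/z₀), so V₂/V₁ = ln(z₂/z₀) / ln(z₁/z₀).
ln(63.6/0.00043) = 11.9043, ln(30.0/0.00043) = 11.1529
V₂ = 16.6 × 11.9043/11.1529 = 16.6 × 1.0674 = 17.7184 m/s

17.72 m/s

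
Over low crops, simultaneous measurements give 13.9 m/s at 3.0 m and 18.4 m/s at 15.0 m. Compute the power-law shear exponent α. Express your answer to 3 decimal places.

α ≈ 0.174

Power law: V₂/V₁ = (z₂/z₁)^α ⇒ α = ln(V₂/V₁) / ln(z₂/z₁)
α = ln(18.4/13.9) / ln(15.0/3.0) = ln(1.3237) / ln(5.0000)
  = 0.28046 / 1.60944 = 0.17426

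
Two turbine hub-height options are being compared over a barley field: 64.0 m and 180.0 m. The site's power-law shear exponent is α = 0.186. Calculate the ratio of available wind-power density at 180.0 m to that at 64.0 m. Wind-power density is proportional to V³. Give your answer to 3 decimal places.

1.781

Speed ratio: V_B/V_A = (z_B/z_A)^α = (180.0/64.0)^0.186 = (2.8125)^0.186 = 1.21208
Power-density ratio: P_B/P_A = (V_B/V_A)³ = (1.21208)³ = 1.78071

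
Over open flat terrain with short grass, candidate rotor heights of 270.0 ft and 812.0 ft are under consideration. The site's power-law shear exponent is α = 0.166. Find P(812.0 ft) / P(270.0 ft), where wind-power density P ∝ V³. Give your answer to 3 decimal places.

1.730

Speed ratio: V_B/V_A = (z_B/z_A)^α = (812.0/270.0)^0.166 = (3.0074)^0.166 = 1.20055
Power-density ratio: P_B/P_A = (V_B/V_A)³ = (1.20055)³ = 1.73037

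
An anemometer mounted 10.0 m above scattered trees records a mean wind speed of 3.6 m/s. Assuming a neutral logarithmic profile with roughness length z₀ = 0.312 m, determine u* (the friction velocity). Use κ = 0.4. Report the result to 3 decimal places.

Log law: V(z) = (u*/κ) · ln(z/z₀) ⇒ u* = κ · V / ln(z/z₀)
u* = 0.4 × 3.6 / ln(10.0/0.312) = 0.4 × 3.6 / 3.4673
   = 1.4400 / 3.4673 = 0.4153 m/s

u* ≈ 0.415 m/s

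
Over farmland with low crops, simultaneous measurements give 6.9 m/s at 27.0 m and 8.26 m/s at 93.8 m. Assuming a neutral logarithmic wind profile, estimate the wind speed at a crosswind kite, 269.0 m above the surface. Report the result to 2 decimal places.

9.41 m/s

Log law: V ∝ ln(z/z₀). From the pair, with r = V₁/V₂ = 0.83535,
ln z₀ = (ln z₁ − r·ln z₂)/(1 − r) = (3.2958 − 0.83535×4.5412)/0.16465 = -3.0224 → z₀ = 0.04869 m
V₃ = V₁ · ln(z₃/z₀)/ln(z₁/z₀) = 6.9 × 8.6171/6.3182 = 9.4106 m/s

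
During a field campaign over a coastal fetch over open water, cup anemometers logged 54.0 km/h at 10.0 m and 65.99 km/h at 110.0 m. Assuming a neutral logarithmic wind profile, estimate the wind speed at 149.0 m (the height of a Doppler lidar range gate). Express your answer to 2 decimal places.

67.51 km/h

Log law: V ∝ ln(z/z₀). From the pair, with r = V₁/V₂ = 0.81831,
ln z₀ = (ln z₁ − r·ln z₂)/(1 − r) = (2.3026 − 0.81831×4.7005)/0.18169 = -8.4969 → z₀ = 0.0002041 m
V₃ = V₁ · ln(z₃/z₀)/ln(z₁/z₀) = 54.0 × 13.5009/10.7995 = 67.5074 km/h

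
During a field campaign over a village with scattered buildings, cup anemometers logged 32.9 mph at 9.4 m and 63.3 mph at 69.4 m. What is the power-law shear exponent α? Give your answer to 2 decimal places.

Power law: V₂/V₁ = (z₂/z₁)^α ⇒ α = ln(V₂/V₁) / ln(z₂/z₁)
α = ln(63.3/32.9) / ln(69.4/9.4) = ln(1.9240) / ln(7.3830)
  = 0.65441 / 1.99918 = 0.32734

α ≈ 0.33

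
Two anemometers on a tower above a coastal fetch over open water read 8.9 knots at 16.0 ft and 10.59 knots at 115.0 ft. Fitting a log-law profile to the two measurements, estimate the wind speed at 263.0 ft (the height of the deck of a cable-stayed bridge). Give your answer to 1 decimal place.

Log law: V ∝ ln(z/z₀). From the pair, with r = V₁/V₂ = 0.84042,
ln z₀ = (ln z₁ − r·ln z₂)/(1 − r) = (2.7726 − 0.84042×4.7449)/0.15958 = -7.6143 → z₀ = 0.0004933 ft
V₃ = V₁ · ln(z₃/z₀)/ln(z₁/z₀) = 8.9 × 13.1865/10.3869 = 11.2988 knots

11.3 knots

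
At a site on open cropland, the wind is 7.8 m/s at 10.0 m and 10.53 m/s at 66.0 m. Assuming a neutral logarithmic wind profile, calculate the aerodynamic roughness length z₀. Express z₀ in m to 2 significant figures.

Log law: V(z) ∝ ln(z/z₀). With r = V₁/V₂ = 7.8/10.53 = 0.74074,
r · ln(z₂/z₀) = ln(z₁/z₀) ⇒ ln z₀ = (ln z₁ − r·ln z₂)/(1 − r)
ln z₀ = (2.30259 − 0.74074×4.18965) / 0.25926 = -3.0890
z₀ = exp(-3.0890) = 0.04555 m

z₀ ≈ 0.046 m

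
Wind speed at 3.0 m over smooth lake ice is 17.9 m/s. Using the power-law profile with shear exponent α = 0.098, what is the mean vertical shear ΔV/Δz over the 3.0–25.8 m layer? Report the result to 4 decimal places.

0.1843 m/s/m

Power law: V₂ = V₁ · (z₂/z₁)^α = 17.9 × (8.6000)^0.098 = 22.1021 m/s
ΔV/Δz = (22.1021 − 17.9)/(25.8 − 3.0) = 4.2021/22.8000 = 0.18430 m/s/m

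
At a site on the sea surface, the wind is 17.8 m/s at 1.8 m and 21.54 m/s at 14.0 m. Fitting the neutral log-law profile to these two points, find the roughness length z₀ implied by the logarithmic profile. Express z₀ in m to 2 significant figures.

z₀ ≈ 0.00010 m

Log law: V(z) ∝ ln(z/z₀). With r = V₁/V₂ = 17.8/21.54 = 0.82637,
r · ln(z₂/z₀) = ln(z₁/z₀) ⇒ ln z₀ = (ln z₁ − r·ln z₂)/(1 − r)
ln z₀ = (0.58779 − 0.82637×2.63906) / 0.17363 = -9.1749
z₀ = exp(-9.1749) = 0.0001036 m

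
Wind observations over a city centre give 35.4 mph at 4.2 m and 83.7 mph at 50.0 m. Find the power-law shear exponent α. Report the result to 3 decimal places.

α ≈ 0.347

Power law: V₂/V₁ = (z₂/z₁)^α ⇒ α = ln(V₂/V₁) / ln(z₂/z₁)
α = ln(83.7/35.4) / ln(50.0/4.2) = ln(2.3644) / ln(11.9048)
  = 0.86053 / 2.47694 = 0.34742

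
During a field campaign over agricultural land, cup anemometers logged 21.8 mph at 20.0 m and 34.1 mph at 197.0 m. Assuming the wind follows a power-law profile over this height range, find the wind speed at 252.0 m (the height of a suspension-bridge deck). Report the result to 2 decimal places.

35.78 mph

First find α: α = ln(V₂/V₁)/ln(z₂/z₁) = ln(34.1/21.8)/ln(197.0/20.0) = 0.44739/2.28747 = 0.1956
Extrapolate from 197.0 m to 252.0 m: V₃ = 34.1 × (252.0/197.0)^0.1956 = 34.1 × 1.0493 = 35.7823 mph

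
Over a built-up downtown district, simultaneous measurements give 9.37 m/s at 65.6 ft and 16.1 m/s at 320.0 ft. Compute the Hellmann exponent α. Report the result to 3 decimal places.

α ≈ 0.342

Power law: V₂/V₁ = (z₂/z₁)^α ⇒ α = ln(V₂/V₁) / ln(z₂/z₁)
α = ln(16.1/9.37) / ln(320.0/65.6) = ln(1.7182) / ln(4.8780)
  = 0.54131 / 1.58475 = 0.34157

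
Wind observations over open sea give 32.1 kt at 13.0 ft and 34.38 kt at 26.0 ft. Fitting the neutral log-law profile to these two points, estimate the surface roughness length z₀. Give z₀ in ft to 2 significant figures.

Log law: V(z) ∝ ln(z/z₀). With r = V₁/V₂ = 32.1/34.38 = 0.93368,
r · ln(z₂/z₀) = ln(z₁/z₀) ⇒ ln z₀ = (ln z₁ − r·ln z₂)/(1 − r)
ln z₀ = (2.56495 − 0.93368×3.25810) / 0.06632 = -7.1938
z₀ = exp(-7.1938) = 0.0007512 ft

z₀ ≈ 0.00075 ft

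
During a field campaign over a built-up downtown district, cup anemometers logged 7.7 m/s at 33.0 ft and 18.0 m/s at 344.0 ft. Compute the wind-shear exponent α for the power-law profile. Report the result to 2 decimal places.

Power law: V₂/V₁ = (z₂/z₁)^α ⇒ α = ln(V₂/V₁) / ln(z₂/z₁)
α = ln(18.0/7.7) / ln(344.0/33.0) = ln(2.3377) / ln(10.4242)
  = 0.84915 / 2.34413 = 0.36225

α ≈ 0.36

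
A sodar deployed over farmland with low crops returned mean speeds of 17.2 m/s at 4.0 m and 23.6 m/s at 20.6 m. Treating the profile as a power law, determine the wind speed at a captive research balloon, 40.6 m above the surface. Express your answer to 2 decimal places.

First find α: α = ln(V₂/V₁)/ln(z₂/z₁) = ln(23.6/17.2)/ln(20.6/4.0) = 0.31634/1.63900 = 0.1930
Extrapolate from 20.6 m to 40.6 m: V₃ = 23.6 × (40.6/20.6)^0.1930 = 23.6 × 1.1399 = 26.9019 m/s

26.90 m/s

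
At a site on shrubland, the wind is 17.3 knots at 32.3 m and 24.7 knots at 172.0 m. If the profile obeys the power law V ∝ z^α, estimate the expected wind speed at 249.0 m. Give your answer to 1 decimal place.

First find α: α = ln(V₂/V₁)/ln(z₂/z₁) = ln(24.7/17.3)/ln(172.0/32.3) = 0.35610/1.67243 = 0.2129
Extrapolate from 172.0 m to 249.0 m: V₃ = 24.7 × (249.0/172.0)^0.2129 = 24.7 × 1.0820 = 26.7244 knots

26.7 knots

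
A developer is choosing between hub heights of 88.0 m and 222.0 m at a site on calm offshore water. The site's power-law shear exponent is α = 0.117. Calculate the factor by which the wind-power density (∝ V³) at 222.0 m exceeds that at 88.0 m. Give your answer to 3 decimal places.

1.384

Speed ratio: V_B/V_A = (z_B/z_A)^α = (222.0/88.0)^0.117 = (2.5227)^0.117 = 1.11434
Power-density ratio: P_B/P_A = (V_B/V_A)³ = (1.11434)³ = 1.38375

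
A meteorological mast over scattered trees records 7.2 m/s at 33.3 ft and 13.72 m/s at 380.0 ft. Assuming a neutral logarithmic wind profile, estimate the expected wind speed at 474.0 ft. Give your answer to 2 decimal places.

Log law: V ∝ ln(z/z₀). From the pair, with r = V₁/V₂ = 0.52478,
ln z₀ = (ln z₁ − r·ln z₂)/(1 − r) = (3.5056 − 0.52478×5.9402)/0.47522 = 0.8170 → z₀ = 2.264 ft
V₃ = V₁ · ln(z₃/z₀)/ln(z₁/z₀) = 7.2 × 5.3442/2.6885 = 14.3119 m/s

14.31 m/s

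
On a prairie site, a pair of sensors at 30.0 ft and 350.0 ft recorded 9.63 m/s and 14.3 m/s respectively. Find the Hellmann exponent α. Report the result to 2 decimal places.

Power law: V₂/V₁ = (z₂/z₁)^α ⇒ α = ln(V₂/V₁) / ln(z₂/z₁)
α = ln(14.3/9.63) / ln(350.0/30.0) = ln(1.4849) / ln(11.6667)
  = 0.39538 / 2.45674 = 0.16094

α ≈ 0.16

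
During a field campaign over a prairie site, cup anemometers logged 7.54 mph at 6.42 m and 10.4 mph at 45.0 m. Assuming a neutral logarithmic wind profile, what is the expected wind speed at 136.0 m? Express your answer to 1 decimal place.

Log law: V ∝ ln(z/z₀). From the pair, with r = V₁/V₂ = 0.72500,
ln z₀ = (ln z₁ − r·ln z₂)/(1 − r) = (1.8594 − 0.72500×3.8067)/0.27500 = -3.2742 → z₀ = 0.03785 m
V₃ = V₁ · ln(z₃/z₀)/ln(z₁/z₀) = 7.54 × 8.1869/5.1336 = 12.0244 mph

12.0 mph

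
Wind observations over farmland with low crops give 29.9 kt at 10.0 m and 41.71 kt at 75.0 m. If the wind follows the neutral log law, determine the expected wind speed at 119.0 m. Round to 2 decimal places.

44.42 kt

Log law: V ∝ ln(z/z₀). From the pair, with r = V₁/V₂ = 0.71685,
ln z₀ = (ln z₁ − r·ln z₂)/(1 − r) = (2.3026 − 0.71685×4.3175)/0.28315 = -2.7987 → z₀ = 0.06089 m
V₃ = V₁ · ln(z₃/z₀)/ln(z₁/z₀) = 29.9 × 7.5778/5.1012 = 44.4158 kt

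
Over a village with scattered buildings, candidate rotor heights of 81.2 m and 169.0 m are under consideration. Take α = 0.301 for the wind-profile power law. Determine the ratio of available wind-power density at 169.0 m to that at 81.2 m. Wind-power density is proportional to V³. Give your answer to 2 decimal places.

1.94

Speed ratio: V_B/V_A = (z_B/z_A)^α = (169.0/81.2)^0.301 = (2.0813)^0.301 = 1.24686
Power-density ratio: P_B/P_A = (V_B/V_A)³ = (1.24686)³ = 1.93844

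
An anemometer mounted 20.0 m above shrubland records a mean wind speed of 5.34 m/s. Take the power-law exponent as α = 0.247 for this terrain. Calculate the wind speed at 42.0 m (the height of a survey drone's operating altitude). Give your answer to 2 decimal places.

6.41 m/s

Power-law profile: V₂ = V₁ · (z₂/z₁)^α
V₂ = 5.34 × (42.0/20.0)^0.247 = 5.34 × (2.1000)^0.247
    = 5.34 × 1.2011 = 6.4140 m/s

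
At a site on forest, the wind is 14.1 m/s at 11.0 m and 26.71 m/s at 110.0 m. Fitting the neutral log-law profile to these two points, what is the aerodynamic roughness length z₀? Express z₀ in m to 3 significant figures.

Log law: V(z) ∝ ln(z/z₀). With r = V₁/V₂ = 14.1/26.71 = 0.52789,
r · ln(z₂/z₀) = ln(z₁/z₀) ⇒ ln z₀ = (ln z₁ − r·ln z₂)/(1 − r)
ln z₀ = (2.39790 − 0.52789×4.70048) / 0.47211 = -0.1768
z₀ = exp(-0.1768) = 0.8380 m

z₀ ≈ 0.838 m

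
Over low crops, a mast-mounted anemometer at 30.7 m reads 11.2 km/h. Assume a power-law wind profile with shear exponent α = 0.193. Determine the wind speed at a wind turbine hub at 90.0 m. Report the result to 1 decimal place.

13.8 km/h

Power-law profile: V₂ = V₁ · (z₂/z₁)^α
V₂ = 11.2 × (90.0/30.7)^0.193 = 11.2 × (2.9316)^0.193
    = 11.2 × 1.2307 = 13.7838 km/h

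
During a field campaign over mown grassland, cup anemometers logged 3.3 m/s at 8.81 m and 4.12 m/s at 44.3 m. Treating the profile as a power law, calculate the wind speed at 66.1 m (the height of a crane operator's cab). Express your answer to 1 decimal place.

4.4 m/s

First find α: α = ln(V₂/V₁)/ln(z₂/z₁) = ln(4.12/3.3)/ln(44.3/8.81) = 0.22193/1.61510 = 0.1374
Extrapolate from 44.3 m to 66.1 m: V₃ = 4.12 × (66.1/44.3)^0.1374 = 4.12 × 1.0565 = 4.3529 m/s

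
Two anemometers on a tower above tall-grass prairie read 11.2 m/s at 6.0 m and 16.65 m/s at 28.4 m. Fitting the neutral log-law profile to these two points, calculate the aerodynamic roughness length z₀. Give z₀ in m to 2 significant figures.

Log law: V(z) ∝ ln(z/z₀). With r = V₁/V₂ = 11.2/16.65 = 0.67267,
r · ln(z₂/z₀) = ln(z₁/z₀) ⇒ ln z₀ = (ln z₁ − r·ln z₂)/(1 − r)
ln z₀ = (1.79176 − 0.67267×3.34639) / 0.32733 = -1.4031
z₀ = exp(-1.4031) = 0.2458 m

z₀ ≈ 0.25 m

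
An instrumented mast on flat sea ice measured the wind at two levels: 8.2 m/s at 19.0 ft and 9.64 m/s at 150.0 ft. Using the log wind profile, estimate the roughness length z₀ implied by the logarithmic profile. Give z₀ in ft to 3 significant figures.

z₀ ≈ 0.000148 ft

Log law: V(z) ∝ ln(z/z₀). With r = V₁/V₂ = 8.2/9.64 = 0.85062,
r · ln(z₂/z₀) = ln(z₁/z₀) ⇒ ln z₀ = (ln z₁ − r·ln z₂)/(1 − r)
ln z₀ = (2.94444 − 0.85062×5.01064) / 0.14938 = -8.8214
z₀ = exp(-8.8214) = 0.0001475 ft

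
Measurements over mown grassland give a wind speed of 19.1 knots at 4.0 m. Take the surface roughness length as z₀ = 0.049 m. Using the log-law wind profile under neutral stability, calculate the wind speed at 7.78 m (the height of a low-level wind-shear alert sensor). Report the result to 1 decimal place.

Log law: V(z) ∝ ln(z/z₀), so V₂/V₁ = ln(z₂/z₀) / ln(z₁/z₀).
ln(7.78/0.049) = 5.0675, ln(4.0/0.049) = 4.4022
V₂ = 19.1 × 5.0675/4.4022 = 19.1 × 1.1511 = 21.9864 knots

22.0 knots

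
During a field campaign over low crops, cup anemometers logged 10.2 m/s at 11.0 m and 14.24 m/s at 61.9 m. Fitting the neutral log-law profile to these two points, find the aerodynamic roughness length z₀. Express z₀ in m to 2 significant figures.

Log law: V(z) ∝ ln(z/z₀). With r = V₁/V₂ = 10.2/14.24 = 0.71629,
r · ln(z₂/z₀) = ln(z₁/z₀) ⇒ ln z₀ = (ln z₁ − r·ln z₂)/(1 − r)
ln z₀ = (2.39790 − 0.71629×4.12552) / 0.28371 = -1.9639
z₀ = exp(-1.9639) = 0.1403 m

z₀ ≈ 0.14 m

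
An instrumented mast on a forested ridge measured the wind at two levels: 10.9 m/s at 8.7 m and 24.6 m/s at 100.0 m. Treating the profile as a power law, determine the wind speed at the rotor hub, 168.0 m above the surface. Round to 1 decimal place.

First find α: α = ln(V₂/V₁)/ln(z₂/z₁) = ln(24.6/10.9)/ln(100.0/8.7) = 0.81398/2.44185 = 0.3333
Extrapolate from 100.0 m to 168.0 m: V₃ = 24.6 × (168.0/100.0)^0.3333 = 24.6 × 1.1888 = 29.2443 m/s

29.2 m/s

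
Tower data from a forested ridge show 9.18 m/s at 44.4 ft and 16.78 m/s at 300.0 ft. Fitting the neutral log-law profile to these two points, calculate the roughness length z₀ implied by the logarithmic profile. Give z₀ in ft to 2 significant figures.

z₀ ≈ 4.4 ft

Log law: V(z) ∝ ln(z/z₀). With r = V₁/V₂ = 9.18/16.78 = 0.54708,
r · ln(z₂/z₀) = ln(z₁/z₀) ⇒ ln z₀ = (ln z₁ − r·ln z₂)/(1 − r)
ln z₀ = (3.79324 − 0.54708×5.70378) / 0.45292 = 1.4855
z₀ = exp(1.4855) = 4.417 ft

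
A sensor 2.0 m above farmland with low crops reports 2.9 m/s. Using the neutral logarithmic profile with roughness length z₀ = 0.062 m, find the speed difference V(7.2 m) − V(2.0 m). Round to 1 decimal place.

Log law: V₂ = V₁ · ln(z₂/z₀)/ln(z₁/z₀) = 2.9 × 4.7547/3.4738 = 3.9694 m/s
ΔV = 3.9694 − 2.9 = 1.0694 m/s

1.1 m/s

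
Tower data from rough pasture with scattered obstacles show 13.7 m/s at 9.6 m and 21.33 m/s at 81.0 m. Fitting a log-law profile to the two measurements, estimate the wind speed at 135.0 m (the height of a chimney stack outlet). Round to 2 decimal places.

23.16 m/s

Log law: V ∝ ln(z/z₀). From the pair, with r = V₁/V₂ = 0.64229,
ln z₀ = (ln z₁ − r·ln z₂)/(1 − r) = (2.2618 − 0.64229×4.3944)/0.35771 = -1.5676 → z₀ = 0.2086 m
V₃ = V₁ · ln(z₃/z₀)/ln(z₁/z₀) = 13.7 × 6.4728/3.8293 = 23.1576 m/s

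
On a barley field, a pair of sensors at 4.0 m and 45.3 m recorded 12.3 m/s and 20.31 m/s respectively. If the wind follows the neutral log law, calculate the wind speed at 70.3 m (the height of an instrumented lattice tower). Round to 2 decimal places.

21.76 m/s

Log law: V ∝ ln(z/z₀). From the pair, with r = V₁/V₂ = 0.60561,
ln z₀ = (ln z₁ − r·ln z₂)/(1 − r) = (1.3863 − 0.60561×3.8133)/0.39439 = -2.3406 → z₀ = 0.09627 m
V₃ = V₁ · ln(z₃/z₀)/ln(z₁/z₀) = 12.3 × 6.5934/3.7269 = 21.7604 m/s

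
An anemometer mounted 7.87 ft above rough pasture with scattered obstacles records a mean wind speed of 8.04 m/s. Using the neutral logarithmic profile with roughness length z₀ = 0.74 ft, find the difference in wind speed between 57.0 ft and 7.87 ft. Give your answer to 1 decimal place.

6.7 m/s

Log law: V₂ = V₁ · ln(z₂/z₀)/ln(z₁/z₀) = 8.04 × 4.3442/2.3642 = 14.7735 m/s
ΔV = 14.7735 − 8.04 = 6.7335 m/s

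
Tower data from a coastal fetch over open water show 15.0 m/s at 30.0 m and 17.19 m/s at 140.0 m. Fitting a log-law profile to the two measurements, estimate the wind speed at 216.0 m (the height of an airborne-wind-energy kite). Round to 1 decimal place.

17.8 m/s

Log law: V ∝ ln(z/z₀). From the pair, with r = V₁/V₂ = 0.87260,
ln z₀ = (ln z₁ − r·ln z₂)/(1 − r) = (3.4012 − 0.87260×4.9416)/0.12740 = -7.1498 → z₀ = 0.0007850 m
V₃ = V₁ · ln(z₃/z₀)/ln(z₁/z₀) = 15.0 × 12.5251/10.5510 = 17.8065 m/s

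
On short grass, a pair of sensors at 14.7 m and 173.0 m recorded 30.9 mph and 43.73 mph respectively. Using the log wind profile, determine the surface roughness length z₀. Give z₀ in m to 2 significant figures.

z₀ ≈ 0.039 m

Log law: V(z) ∝ ln(z/z₀). With r = V₁/V₂ = 30.9/43.73 = 0.70661,
r · ln(z₂/z₀) = ln(z₁/z₀) ⇒ ln z₀ = (ln z₁ − r·ln z₂)/(1 − r)
ln z₀ = (2.68785 − 0.70661×5.15329) / 0.29339 = -3.2500
z₀ = exp(-3.2500) = 0.03878 m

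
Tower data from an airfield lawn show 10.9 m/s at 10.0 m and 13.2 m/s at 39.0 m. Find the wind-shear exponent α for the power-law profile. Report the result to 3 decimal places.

Power law: V₂/V₁ = (z₂/z₁)^α ⇒ α = ln(V₂/V₁) / ln(z₂/z₁)
α = ln(13.2/10.9) / ln(39.0/10.0) = ln(1.2110) / ln(3.9000)
  = 0.19145 / 1.36098 = 0.14067

α ≈ 0.141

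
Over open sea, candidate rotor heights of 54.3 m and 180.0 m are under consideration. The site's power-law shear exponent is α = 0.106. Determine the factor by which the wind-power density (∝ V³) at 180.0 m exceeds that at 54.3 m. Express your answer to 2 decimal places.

Speed ratio: V_B/V_A = (z_B/z_A)^α = (180.0/54.3)^0.106 = (3.3149)^0.106 = 1.13546
Power-density ratio: P_B/P_A = (V_B/V_A)³ = (1.13546)³ = 1.46390

1.46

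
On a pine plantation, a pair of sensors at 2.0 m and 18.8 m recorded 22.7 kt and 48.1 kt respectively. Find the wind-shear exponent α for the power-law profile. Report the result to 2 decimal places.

Power law: V₂/V₁ = (z₂/z₁)^α ⇒ α = ln(V₂/V₁) / ln(z₂/z₁)
α = ln(48.1/22.7) / ln(18.8/2.0) = ln(2.1189) / ln(9.4000)
  = 0.75092 / 2.24071 = 0.33512

α ≈ 0.34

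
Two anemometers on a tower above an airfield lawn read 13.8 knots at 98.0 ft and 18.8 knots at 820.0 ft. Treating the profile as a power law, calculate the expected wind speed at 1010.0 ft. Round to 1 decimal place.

First find α: α = ln(V₂/V₁)/ln(z₂/z₁) = ln(18.8/13.8)/ln(820.0/98.0) = 0.30919/2.12434 = 0.1455
Extrapolate from 820.0 ft to 1010.0 ft: V₃ = 18.8 × (1010.0/820.0)^0.1455 = 18.8 × 1.0308 = 19.3790 knots

19.4 knots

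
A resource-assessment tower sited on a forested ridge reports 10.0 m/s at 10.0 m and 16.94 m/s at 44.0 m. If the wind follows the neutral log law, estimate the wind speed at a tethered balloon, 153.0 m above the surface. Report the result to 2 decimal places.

Log law: V ∝ ln(z/z₀). From the pair, with r = V₁/V₂ = 0.59032,
ln z₀ = (ln z₁ − r·ln z₂)/(1 − r) = (2.3026 − 0.59032×3.7842)/0.40968 = 0.1677 → z₀ = 1.183 m
V₃ = V₁ · ln(z₃/z₀)/ln(z₁/z₀) = 10.0 × 4.8627/2.1349 = 22.7776 m/s

22.78 m/s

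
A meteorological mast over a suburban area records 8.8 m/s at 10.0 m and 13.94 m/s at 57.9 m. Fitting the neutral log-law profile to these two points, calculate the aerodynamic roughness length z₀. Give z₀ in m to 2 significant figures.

Log law: V(z) ∝ ln(z/z₀). With r = V₁/V₂ = 8.8/13.94 = 0.63128,
r · ln(z₂/z₀) = ln(z₁/z₀) ⇒ ln z₀ = (ln z₁ − r·ln z₂)/(1 − r)
ln z₀ = (2.30259 − 0.63128×4.05872) / 0.36872 = -0.7040
z₀ = exp(-0.7040) = 0.4946 m

z₀ ≈ 0.49 m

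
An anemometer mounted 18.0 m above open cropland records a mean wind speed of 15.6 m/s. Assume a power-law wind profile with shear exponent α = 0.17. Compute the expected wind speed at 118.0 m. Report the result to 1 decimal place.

21.5 m/s

Power-law profile: V₂ = V₁ · (z₂/z₁)^α
V₂ = 15.6 × (118.0/18.0)^0.17 = 15.6 × (6.5556)^0.17
    = 15.6 × 1.3767 = 21.4757 m/s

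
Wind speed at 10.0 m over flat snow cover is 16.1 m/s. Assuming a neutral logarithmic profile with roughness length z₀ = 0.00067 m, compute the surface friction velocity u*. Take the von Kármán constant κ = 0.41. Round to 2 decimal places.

Log law: V(z) = (u*/κ) · ln(z/z₀) ⇒ u* = κ · V / ln(z/z₀)
u* = 0.41 × 16.1 / ln(10.0/0.00067) = 0.41 × 16.1 / 9.6108
   = 6.6010 / 9.6108 = 0.6868 m/s

u* ≈ 0.69 m/s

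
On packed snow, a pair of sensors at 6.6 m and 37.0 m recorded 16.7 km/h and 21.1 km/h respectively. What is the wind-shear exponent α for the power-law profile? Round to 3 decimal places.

α ≈ 0.136

Power law: V₂/V₁ = (z₂/z₁)^α ⇒ α = ln(V₂/V₁) / ln(z₂/z₁)
α = ln(21.1/16.7) / ln(37.0/6.6) = ln(1.2635) / ln(5.6061)
  = 0.23386 / 1.72385 = 0.13566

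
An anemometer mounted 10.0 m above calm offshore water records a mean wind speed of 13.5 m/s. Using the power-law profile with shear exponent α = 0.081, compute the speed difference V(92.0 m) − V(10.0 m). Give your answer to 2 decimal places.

2.66 m/s

Power law: V₂ = V₁ · (z₂/z₁)^α = 13.5 × (9.2000)^0.081 = 16.1585 m/s
ΔV = 16.1585 − 13.5 = 2.6585 m/s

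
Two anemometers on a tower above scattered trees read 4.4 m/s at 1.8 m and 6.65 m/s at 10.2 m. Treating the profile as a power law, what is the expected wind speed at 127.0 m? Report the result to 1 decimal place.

12.1 m/s

First find α: α = ln(V₂/V₁)/ln(z₂/z₁) = ln(6.65/4.4)/ln(10.2/1.8) = 0.41301/1.73460 = 0.2381
Extrapolate from 10.2 m to 127.0 m: V₃ = 6.65 × (127.0/10.2)^0.2381 = 6.65 × 1.8229 = 12.1225 m/s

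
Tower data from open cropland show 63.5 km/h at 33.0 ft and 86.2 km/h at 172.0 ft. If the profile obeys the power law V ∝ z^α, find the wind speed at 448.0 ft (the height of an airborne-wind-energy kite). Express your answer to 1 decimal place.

First find α: α = ln(V₂/V₁)/ln(z₂/z₁) = ln(86.2/63.5)/ln(172.0/33.0) = 0.30563/1.65099 = 0.1851
Extrapolate from 172.0 ft to 448.0 ft: V₃ = 86.2 × (448.0/172.0)^0.1851 = 86.2 × 1.1939 = 102.9131 km/h

102.9 km/h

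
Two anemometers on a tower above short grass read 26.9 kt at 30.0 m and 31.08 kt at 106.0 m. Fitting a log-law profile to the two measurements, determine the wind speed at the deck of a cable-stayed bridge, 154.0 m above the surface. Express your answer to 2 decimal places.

32.32 kt

Log law: V ∝ ln(z/z₀). From the pair, with r = V₁/V₂ = 0.86551,
ln z₀ = (ln z₁ − r·ln z₂)/(1 − r) = (3.4012 − 0.86551×4.6634)/0.13449 = -4.7218 → z₀ = 0.008899 m
V₃ = V₁ · ln(z₃/z₀)/ln(z₁/z₀) = 26.9 × 9.7588/8.1230 = 32.3169 kt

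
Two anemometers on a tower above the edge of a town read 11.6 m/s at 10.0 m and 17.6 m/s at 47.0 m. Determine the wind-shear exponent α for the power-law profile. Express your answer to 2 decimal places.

Power law: V₂/V₁ = (z₂/z₁)^α ⇒ α = ln(V₂/V₁) / ln(z₂/z₁)
α = ln(17.6/11.6) / ln(47.0/10.0) = ln(1.5172) / ln(4.7000)
  = 0.41689 / 1.54756 = 0.26939

α ≈ 0.27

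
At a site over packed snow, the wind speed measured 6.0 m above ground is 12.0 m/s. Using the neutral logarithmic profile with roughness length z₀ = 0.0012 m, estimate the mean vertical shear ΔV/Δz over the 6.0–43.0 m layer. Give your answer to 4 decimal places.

Log law: V₂ = V₁ · ln(z₂/z₀)/ln(z₁/z₀) = 12.0 × 10.4866/8.5172 = 14.7748 m/s
ΔV/Δz = (14.7748 − 12.0)/(43.0 − 6.0) = 2.7748/37.0000 = 0.07499 m/s/m

0.0750 m/s/m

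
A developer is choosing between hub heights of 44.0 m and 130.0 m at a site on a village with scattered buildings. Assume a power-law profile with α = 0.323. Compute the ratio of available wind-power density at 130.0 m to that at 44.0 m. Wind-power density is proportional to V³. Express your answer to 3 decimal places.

Speed ratio: V_B/V_A = (z_B/z_A)^α = (130.0/44.0)^0.323 = (2.9545)^0.323 = 1.41895
Power-density ratio: P_B/P_A = (V_B/V_A)³ = (1.41895)³ = 2.85697

2.857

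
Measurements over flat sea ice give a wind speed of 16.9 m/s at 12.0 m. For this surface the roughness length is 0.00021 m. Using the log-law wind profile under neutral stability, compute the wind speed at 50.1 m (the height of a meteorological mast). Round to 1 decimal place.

19.1 m/s

Log law: V(z) ∝ ln(z/z₀), so V₂/V₁ = ln(z₂/z₀) / ln(z₁/z₀).
ln(50.1/0.00021) = 12.3824, ln(12.0/0.00021) = 10.9533
V₂ = 16.9 × 12.3824/10.9533 = 16.9 × 1.1305 = 19.1050 m/s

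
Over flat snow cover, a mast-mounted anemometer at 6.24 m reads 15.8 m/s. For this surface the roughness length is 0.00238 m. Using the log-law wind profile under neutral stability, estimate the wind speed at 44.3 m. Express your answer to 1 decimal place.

19.7 m/s

Log law: V(z) ∝ ln(z/z₀), so V₂/V₁ = ln(z₂/z₀) / ln(z₁/z₀).
ln(44.3/0.00238) = 9.8316, ln(6.24/0.00238) = 7.8716
V₂ = 15.8 × 9.8316/7.8716 = 15.8 × 1.2490 = 19.7341 m/s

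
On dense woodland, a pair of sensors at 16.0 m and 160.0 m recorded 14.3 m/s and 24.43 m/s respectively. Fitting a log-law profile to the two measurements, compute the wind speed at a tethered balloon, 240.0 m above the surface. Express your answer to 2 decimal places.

26.21 m/s

Log law: V ∝ ln(z/z₀). From the pair, with r = V₁/V₂ = 0.58535,
ln z₀ = (ln z₁ − r·ln z₂)/(1 − r) = (2.7726 − 0.58535×5.0752)/0.41465 = -0.4779 → z₀ = 0.6201 m
V₃ = V₁ · ln(z₃/z₀)/ln(z₁/z₀) = 14.3 × 5.9585/3.2504 = 26.2138 m/s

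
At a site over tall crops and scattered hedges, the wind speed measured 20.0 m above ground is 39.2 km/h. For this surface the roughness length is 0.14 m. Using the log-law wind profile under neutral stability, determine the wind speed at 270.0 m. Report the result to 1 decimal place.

59.8 km/h

Log law: V(z) ∝ ln(z/z₀), so V₂/V₁ = ln(z₂/z₀) / ln(z₁/z₀).
ln(270.0/0.14) = 7.5645, ln(20.0/0.14) = 4.9618
V₂ = 39.2 × 7.5645/4.9618 = 39.2 × 1.5245 = 59.7620 km/h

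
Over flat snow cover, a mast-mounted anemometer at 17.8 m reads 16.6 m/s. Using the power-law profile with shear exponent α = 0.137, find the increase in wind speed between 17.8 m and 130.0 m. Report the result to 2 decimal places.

5.20 m/s

Power law: V₂ = V₁ · (z₂/z₁)^α = 16.6 × (7.3034)^0.137 = 21.7977 m/s
ΔV = 21.7977 − 16.6 = 5.1977 m/s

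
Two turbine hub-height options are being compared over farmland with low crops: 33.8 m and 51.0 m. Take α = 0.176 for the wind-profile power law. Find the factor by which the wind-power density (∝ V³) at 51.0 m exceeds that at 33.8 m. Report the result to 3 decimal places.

Speed ratio: V_B/V_A = (z_B/z_A)^α = (51.0/33.8)^0.176 = (1.5089)^0.176 = 1.07509
Power-density ratio: P_B/P_A = (V_B/V_A)³ = (1.07509)³ = 1.24259

1.243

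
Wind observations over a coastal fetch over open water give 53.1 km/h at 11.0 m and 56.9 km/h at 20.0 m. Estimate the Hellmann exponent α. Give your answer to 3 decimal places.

α ≈ 0.116

Power law: V₂/V₁ = (z₂/z₁)^α ⇒ α = ln(V₂/V₁) / ln(z₂/z₁)
α = ln(56.9/53.1) / ln(20.0/11.0) = ln(1.0716) / ln(1.8182)
  = 0.06912 / 0.59784 = 0.11561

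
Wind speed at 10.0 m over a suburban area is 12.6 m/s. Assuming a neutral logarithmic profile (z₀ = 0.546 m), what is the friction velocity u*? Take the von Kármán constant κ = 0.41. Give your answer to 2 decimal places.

u* ≈ 1.78 m/s

Log law: V(z) = (u*/κ) · ln(z/z₀) ⇒ u* = κ · V / ln(z/z₀)
u* = 0.41 × 12.6 / ln(10.0/0.546) = 0.41 × 12.6 / 2.9077
   = 5.1660 / 2.9077 = 1.7766 m/s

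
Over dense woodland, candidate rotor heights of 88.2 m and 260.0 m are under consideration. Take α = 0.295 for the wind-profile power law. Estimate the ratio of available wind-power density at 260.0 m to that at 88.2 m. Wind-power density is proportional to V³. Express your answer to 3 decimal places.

Speed ratio: V_B/V_A = (z_B/z_A)^α = (260.0/88.2)^0.295 = (2.9478)^0.295 = 1.37564
Power-density ratio: P_B/P_A = (V_B/V_A)³ = (1.37564)³ = 2.60323

2.603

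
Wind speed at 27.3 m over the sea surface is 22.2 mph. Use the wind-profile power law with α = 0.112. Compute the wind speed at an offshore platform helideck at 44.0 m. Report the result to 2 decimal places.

Power-law profile: V₂ = V₁ · (z₂/z₁)^α
V₂ = 22.2 × (44.0/27.3)^0.112 = 22.2 × (1.6117)^0.112
    = 22.2 × 1.0549 = 23.4191 mph

23.42 mph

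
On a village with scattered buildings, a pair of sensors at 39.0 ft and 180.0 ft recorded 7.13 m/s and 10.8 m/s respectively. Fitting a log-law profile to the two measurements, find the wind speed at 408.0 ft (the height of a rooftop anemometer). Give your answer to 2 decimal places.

12.76 m/s

Log law: V ∝ ln(z/z₀). From the pair, with r = V₁/V₂ = 0.66019,
ln z₀ = (ln z₁ − r·ln z₂)/(1 − r) = (3.6636 − 0.66019×5.1930)/0.33981 = 0.6923 → z₀ = 1.998 ft
V₃ = V₁ · ln(z₃/z₀)/ln(z₁/z₀) = 7.13 × 5.3190/2.9713 = 12.7637 m/s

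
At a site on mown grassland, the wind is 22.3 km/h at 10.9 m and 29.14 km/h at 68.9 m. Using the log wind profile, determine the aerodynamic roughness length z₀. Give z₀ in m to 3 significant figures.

z₀ ≈ 0.0267 m

Log law: V(z) ∝ ln(z/z₀). With r = V₁/V₂ = 22.3/29.14 = 0.76527,
r · ln(z₂/z₀) = ln(z₁/z₀) ⇒ ln z₀ = (ln z₁ − r·ln z₂)/(1 − r)
ln z₀ = (2.38876 − 0.76527×4.23266) / 0.23473 = -3.6228
z₀ = exp(-3.6228) = 0.02671 m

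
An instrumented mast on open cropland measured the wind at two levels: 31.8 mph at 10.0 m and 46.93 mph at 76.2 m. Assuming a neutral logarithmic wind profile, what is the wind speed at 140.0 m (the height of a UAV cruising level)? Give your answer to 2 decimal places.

51.46 mph

Log law: V ∝ ln(z/z₀). From the pair, with r = V₁/V₂ = 0.67760,
ln z₀ = (ln z₁ − r·ln z₂)/(1 − r) = (2.3026 − 0.67760×4.3334)/0.32240 = -1.9657 → z₀ = 0.1401 m
V₃ = V₁ · ln(z₃/z₀)/ln(z₁/z₀) = 31.8 × 6.9073/4.2683 = 51.4619 mph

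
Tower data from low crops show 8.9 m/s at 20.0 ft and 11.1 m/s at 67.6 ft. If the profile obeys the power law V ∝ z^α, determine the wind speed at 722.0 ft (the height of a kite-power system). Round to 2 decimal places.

17.06 m/s

First find α: α = ln(V₂/V₁)/ln(z₂/z₁) = ln(11.1/8.9)/ln(67.6/20.0) = 0.22089/1.21788 = 0.1814
Extrapolate from 67.6 ft to 722.0 ft: V₃ = 11.1 × (722.0/67.6)^0.1814 = 11.1 × 1.5366 = 17.0563 m/s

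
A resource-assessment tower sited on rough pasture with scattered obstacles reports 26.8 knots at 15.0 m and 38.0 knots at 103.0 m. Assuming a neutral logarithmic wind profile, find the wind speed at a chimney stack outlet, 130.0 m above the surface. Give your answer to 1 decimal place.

39.4 knots

Log law: V ∝ ln(z/z₀). From the pair, with r = V₁/V₂ = 0.70526,
ln z₀ = (ln z₁ − r·ln z₂)/(1 − r) = (2.7081 − 0.70526×4.6347)/0.29474 = -1.9022 → z₀ = 0.1492 m
V₃ = V₁ · ln(z₃/z₀)/ln(z₁/z₀) = 26.8 × 6.7698/4.6103 = 39.3533 knots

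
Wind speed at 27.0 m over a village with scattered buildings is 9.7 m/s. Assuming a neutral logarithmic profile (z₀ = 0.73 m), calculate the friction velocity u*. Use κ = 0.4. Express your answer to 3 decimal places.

Log law: V(z) = (u*/κ) · ln(z/z₀) ⇒ u* = κ · V / ln(z/z₀)
u* = 0.4 × 9.7 / ln(27.0/0.73) = 0.4 × 9.7 / 3.6105
   = 3.8800 / 3.6105 = 1.0746 m/s

u* ≈ 1.075 m/s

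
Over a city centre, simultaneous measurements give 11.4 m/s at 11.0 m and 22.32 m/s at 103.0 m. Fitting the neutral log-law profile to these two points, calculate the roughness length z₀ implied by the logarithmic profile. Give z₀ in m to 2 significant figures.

Log law: V(z) ∝ ln(z/z₀). With r = V₁/V₂ = 11.4/22.32 = 0.51075,
r · ln(z₂/z₀) = ln(z₁/z₀) ⇒ ln z₀ = (ln z₁ − r·ln z₂)/(1 − r)
ln z₀ = (2.39790 − 0.51075×4.63473) / 0.48925 = 0.0627
z₀ = exp(0.0627) = 1.065 m

z₀ ≈ 1.1 m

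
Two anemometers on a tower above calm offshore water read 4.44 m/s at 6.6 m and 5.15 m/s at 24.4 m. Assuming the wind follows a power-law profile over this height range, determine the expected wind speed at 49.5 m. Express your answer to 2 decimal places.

First find α: α = ln(V₂/V₁)/ln(z₂/z₁) = ln(5.15/4.44)/ln(24.4/6.6) = 0.14834/1.30751 = 0.1135
Extrapolate from 24.4 m to 49.5 m: V₃ = 5.15 × (49.5/24.4)^0.1135 = 5.15 × 1.0836 = 5.5804 m/s

5.58 m/s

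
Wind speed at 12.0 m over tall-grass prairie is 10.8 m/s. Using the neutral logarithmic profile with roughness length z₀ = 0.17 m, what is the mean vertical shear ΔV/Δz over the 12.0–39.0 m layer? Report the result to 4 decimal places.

Log law: V₂ = V₁ · ln(z₂/z₀)/ln(z₁/z₀) = 10.8 × 5.4355/4.2569 = 13.7903 m/s
ΔV/Δz = (13.7903 − 10.8)/(39.0 − 12.0) = 2.9903/27.0000 = 0.11075 m/s/m

0.1108 m/s/m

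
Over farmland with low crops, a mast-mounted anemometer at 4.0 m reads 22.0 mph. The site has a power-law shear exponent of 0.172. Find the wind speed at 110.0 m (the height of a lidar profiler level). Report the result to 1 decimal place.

38.9 mph

Power-law profile: V₂ = V₁ · (z₂/z₁)^α
V₂ = 22.0 × (110.0/4.0)^0.172 = 22.0 × (27.5000)^0.172
    = 22.0 × 1.7683 = 38.9034 mph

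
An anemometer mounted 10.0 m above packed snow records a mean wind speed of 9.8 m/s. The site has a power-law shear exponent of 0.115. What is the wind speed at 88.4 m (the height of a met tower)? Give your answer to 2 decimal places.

Power-law profile: V₂ = V₁ · (z₂/z₁)^α
V₂ = 9.8 × (88.4/10.0)^0.115 = 9.8 × (8.8400)^0.115
    = 9.8 × 1.2848 = 12.5912 m/s

12.59 m/s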